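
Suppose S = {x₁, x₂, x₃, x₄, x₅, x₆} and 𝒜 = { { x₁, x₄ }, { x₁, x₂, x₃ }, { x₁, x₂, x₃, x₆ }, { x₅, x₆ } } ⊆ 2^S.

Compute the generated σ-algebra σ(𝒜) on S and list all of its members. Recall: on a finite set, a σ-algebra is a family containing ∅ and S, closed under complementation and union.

Answer: σ(𝒜) = { {  }, { x₁ }, { x₄ }, { x₅ }, { x₆ }, { x₁, x₄ }, { x₁, x₅ }, { x₁, x₆ }, { x₂, x₃ }, { x₄, x₅ }, { x₄, x₆ }, { x₅, x₆ }, { x₁, x₂, x₃ }, { x₁, x₄, x₅ }, { x₁, x₄, x₆ }, { x₁, x₅, x₆ }, { x₂, x₃, x₄ }, { x₂, x₃, x₅ }, { x₂, x₃, x₆ }, { x₄, x₅, x₆ }, { x₁, x₂, x₃, x₄ }, { x₁, x₂, x₃, x₅ }, { x₁, x₂, x₃, x₆ }, { x₁, x₄, x₅, x₆ }, { x₂, x₃, x₄, x₅ }, { x₂, x₃, x₄, x₆ }, { x₂, x₃, x₅, x₆ }, { x₁, x₂, x₃, x₄, x₅ }, { x₁, x₂, x₃, x₄, x₆ }, { x₁, x₂, x₃, x₅, x₆ }, { x₂, x₃, x₄, x₅, x₆ }, S }

Derivation:
Start: 𝒜 ∪ {∅, S} = { {  }, { x₁, x₄ }, { x₅, x₆ }, { x₁, x₂, x₃ }, { x₁, x₂, x₃, x₆ }, S }.
Iteration 1. New:
  { x₄, x₅ }  = complement { x₁, x₂, x₃, x₆ }
  { x₄, x₅, x₆ }  = complement { x₁, x₂, x₃ }
  { x₁, x₂, x₃, x₄ }  = complement { x₅, x₆ }
  { x₁, x₄, x₅, x₆ }  = { x₁, x₄ } ∪ { x₅, x₆ }
  { x₂, x₃, x₅, x₆ }  = complement { x₁, x₄ }
  { x₁, x₂, x₃, x₄, x₆ }  = { x₁, x₄ } ∪ { x₁, x₂, x₃, x₆ }
  { x₁, x₂, x₃, x₅, x₆ }  = { x₁, x₂, x₃ } ∪ { x₅, x₆ }
  — 13 sets.
Iteration 2: +6 →
  { x₄ }  = complement { x₁, x₂, x₃, x₅, x₆ }
  { x₅ }  = complement { x₁, x₂, x₃, x₄, x₆ }
  { x₂, x₃ }  = complement { x₁, x₄, x₅, x₆ }
  { x₁, x₄, x₅ }  = { x₄, x₅ } ∪ { x₁, x₄ }
  { x₁, x₂, x₃, x₄, x₅ }  = { x₁, x₂, x₃ } ∪ { x₄, x₅ }
  { x₂, x₃, x₄, x₅, x₆ }  = { x₄, x₅ } ∪ { x₂, x₃, x₅, x₆ }
  — 19 sets.
Iteration 3 adds 7:
  { x₁ }  = complement { x₂, x₃, x₄, x₅, x₆ }
  { x₆ }  = complement { x₁, x₂, x₃, x₄, x₅ }
  { x₂, x₃, x₄ }  = { x₂, x₃ } ∪ { x₄ }
  { x₂, x₃, x₅ }  = { x₅ } ∪ { x₂, x₃ }
  { x₂, x₃, x₆ }  = complement { x₁, x₄, x₅ }
  { x₁, x₂, x₃, x₅ }  = { x₁, x₂, x₃ } ∪ { x₅ }
  { x₂, x₃, x₄, x₅ }  = { x₄, x₅ } ∪ { x₂, x₃ }
  — 26 sets.
Iteration 4: 6 new —
  { x₁, x₅ }  = { x₁ } ∪ { x₅ }
  { x₁, x₆ }  = complement { x₂, x₃, x₄, x₅ }
  { x₄, x₆ }  = complement { x₁, x₂, x₃, x₅ }
  { x₁, x₄, x₆ }  = complement { x₂, x₃, x₅ }
  { x₁, x₅, x₆ }  = complement { x₂, x₃, x₄ }
  { x₂, x₃, x₄, x₆ }  = { x₂, x₃, x₄ } ∪ { x₂, x₃, x₆ }
  — 32 sets.
Iteration 5: closed — nothing new.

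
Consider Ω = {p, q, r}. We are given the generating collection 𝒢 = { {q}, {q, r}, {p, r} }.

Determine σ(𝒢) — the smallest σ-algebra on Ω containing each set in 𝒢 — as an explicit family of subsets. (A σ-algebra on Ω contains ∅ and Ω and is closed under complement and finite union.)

Take S₀ = 𝒢 ∪ {∅, Ω} = { {}, {q}, {p, r}, {q, r}, Ω }.
Step 1: 1 new —
  {p}  = complement {q, r}
Step 2 adds 1:
  {p, q}  = {q} ∪ {p}
Step 3 (1 new):
  {r}  = complement {p, q}
Step 4: stable.

Hence σ(𝒢) has 8 members: { {}, {p}, {q}, {r}, {p, q}, {p, r}, {q, r}, Ω }.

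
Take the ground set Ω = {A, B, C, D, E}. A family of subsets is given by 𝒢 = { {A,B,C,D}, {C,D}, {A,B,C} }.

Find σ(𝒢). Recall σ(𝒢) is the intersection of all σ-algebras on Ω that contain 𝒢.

Initial family (5 sets): { {}, {C,D}, {A,B,C}, {A,B,C,D}, Ω }.
Iteration 1: 3 new —
  {E}  = ᶜ of {A,B,C,D}
  {D,E}  = ᶜ of {A,B,C}
  {A,B,E}  = ᶜ of {C,D}
  (now 8)
Iteration 2: +3 →
  {C,D,E}  = {D,E} ∪ {C,D}
  {A,B,C,E}  = {A,B,E} ∪ {A,B,C}
  {A,B,D,E}  = {D,E} ∪ {A,B,E}
  (now 11)
Iteration 3. New:
  {C}  = ᶜ of {A,B,D,E}
  {D}  = ᶜ of {A,B,C,E}
  {A,B}  = ᶜ of {C,D,E}
  (now 14)
Iteration 4: 2 new —
  {C,E}  = {C} ∪ {E}
  {A,B,D}  = {A,B} ∪ {D}
  (now 16)
Iteration 5: no new sets; the family is a σ-algebra.

Hence σ(𝒢) has 16 members: { {}, {C}, {D}, {E}, {A,B}, {C,D}, {C,E}, {D,E}, {A,B,C}, {A,B,D}, {A,B,E}, {C,D,E}, {A,B,C,D}, {A,B,C,E}, {A,B,D,E}, Ω }.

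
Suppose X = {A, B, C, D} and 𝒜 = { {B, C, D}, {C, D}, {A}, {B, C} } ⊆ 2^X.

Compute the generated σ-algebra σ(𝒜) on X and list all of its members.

Start: 𝒜 ∪ {∅, X} = { ∅, {A}, {B, C}, {C, D}, {B, C, D}, X }.
Round 1: 4 new —
  {A, B}  = X∖{C, D}
  {A, D}  = X∖{B, C}
  {A, B, C}  = {B, C} ∪ {A}
  {A, C, D}  = {C, D} ∪ {A}
  (now 10)
Round 2 (3 new):
  {B}  = X∖{A, C, D}
  {D}  = X∖{A, B, C}
  {A, B, D}  = {A, B} ∪ {A, D}
  (now 13)
Round 3: +2 →
  {C}  = X∖{A, B, D}
  {B, D}  = {D} ∪ {B}
  (now 15)
Round 4: +1 →
  {A, C}  = X∖{B, D}
  (now 16)
Round 5: stable.

σ(𝒜) = { ∅, {A}, {B}, {C}, {D}, {A, B}, {A, C}, {A, D}, {B, C}, {B, D}, {C, D}, {A, B, C}, {A, B, D}, {A, C, D}, {B, C, D}, X }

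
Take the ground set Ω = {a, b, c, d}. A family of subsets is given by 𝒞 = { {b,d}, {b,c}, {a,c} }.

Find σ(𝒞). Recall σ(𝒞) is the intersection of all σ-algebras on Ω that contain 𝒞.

Begin from { ∅, {a,c}, {b,c}, {b,d}, Ω } (that is, 𝒞 plus ∅ and Ω).
Pass 1: +3 →
  {a,d}  = ᶜ of {b,c}
  {a,b,c}  = {b,c} ∪ {a,c}
  {b,c,d}  = {b,c} ∪ {b,d}
  (now 8)
Pass 2 adds 4:
  {a}  = ᶜ of {b,c,d}
  {d}  = ᶜ of {a,b,c}
  {a,b,d}  = {a,d} ∪ {b,d}
  {a,c,d}  = {a,d} ∪ {a,c}
  (now 12)
Pass 3: 2 new —
  {b}  = ᶜ of {a,c,d}
  {c}  = ᶜ of {a,b,d}
  (now 14)
Pass 4. New:
  {a,b}  = {b} ∪ {a}
  {c,d}  = {c} ∪ {d}
  (now 16)
Pass 5: already closed under ᶜ and ∪.

σ(𝒞) = { ∅, {a}, {b}, {c}, {d}, {a,b}, {a,c}, {a,d}, {b,c}, {b,d}, {c,d}, {a,b,c}, {a,b,d}, {a,c,d}, {b,c,d}, Ω }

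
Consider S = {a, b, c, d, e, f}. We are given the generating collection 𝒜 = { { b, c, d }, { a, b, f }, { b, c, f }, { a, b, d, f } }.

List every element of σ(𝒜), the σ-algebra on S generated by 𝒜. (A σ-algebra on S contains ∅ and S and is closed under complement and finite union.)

Begin from { {  }, { a, b, f }, { b, c, d }, { b, c, f }, { a, b, d, f }, S } (that is, 𝒜 plus ∅ and S).
Iteration 1: +7 →
  { c, e }  = S∖{ a, b, d, f }
  { a, d, e }  = S∖{ b, c, f }
  { a, e, f }  = S∖{ b, c, d }
  { c, d, e }  = S∖{ a, b, f }
  { a, b, c, f }  = { b, c, f } ∪ { a, b, f }
  { b, c, d, f }  = { b, c, d } ∪ { b, c, f }
  { a, b, c, d, f }  = { b, c, d } ∪ { a, b, d, f }
  (now 13)
Iteration 2: +14 →
  { e }  = S∖{ a, b, c, d, f }
  { a, e }  = S∖{ b, c, d, f }
  { d, e }  = S∖{ a, b, c, f }
  { a, b, e, f }  = { a, e, f } ∪ { a, b, f }
  { a, c, d, e }  = { a, d, e } ∪ { c, d, e }
  { a, c, e, f }  = { a, e, f } ∪ { c, e }
  { a, d, e, f }  = { a, d, e } ∪ { a, e, f }
  { b, c, d, e }  = { c, d, e } ∪ { b, c, d }
  { b, c, e, f }  = { b, c, f } ∪ { c, e }
  { a, b, c, d, e }  = { a, d, e } ∪ { b, c, d }
  { a, b, c, e, f }  = { b, c, f } ∪ { a, e, f }
  { a, b, d, e, f }  = { a, d, e } ∪ { a, b, d, f }
  { a, c, d, e, f }  = { c, d, e } ∪ { a, e, f }
  { b, c, d, e, f }  = { c, d, e } ∪ { b, c, f }
  (now 27)
Iteration 3: +12 →
  { a }  = S∖{ b, c, d, e, f }
  { b }  = S∖{ a, c, d, e, f }
  { c }  = S∖{ a, b, d, e, f }
  { d }  = S∖{ a, b, c, e, f }
  { f }  = S∖{ a, b, c, d, e }
  { a, d }  = S∖{ b, c, e, f }
  { a, f }  = S∖{ b, c, d, e }
  { b, c }  = S∖{ a, d, e, f }
  { b, d }  = S∖{ a, c, e, f }
  { b, f }  = S∖{ a, c, d, e }
  { c, d }  = S∖{ a, b, e, f }
  { a, c, e }  = { a, e } ∪ { c, e }
  (now 39)
Iteration 4: +25 →
  { a, b }  = { b } ∪ { a }
  { a, c }  = { c } ∪ { a }
  { b, e }  = { b } ∪ { e }
  { c, f }  = { c } ∪ { f }
  { d, f }  = { d } ∪ { f }
  { e, f }  = { f } ∪ { e }
  { a, b, c }  = { b, c } ∪ { a }
  { a, b, d }  = { b } ∪ { a, d }
  { a, b, e }  = { b } ∪ { a, e }
  { a, c, d }  = { c, d } ∪ { a }
  { a, c, f }  = { a, f } ∪ { c }
  { a, d, f }  = { a, f } ∪ { d }
  { b, c, e }  = { b } ∪ { c, e }
  { b, d, e }  = { b } ∪ { d, e }
  { b, d, f }  = S∖{ a, c, e }
  { b, e, f }  = { b, f } ∪ { e }
  { c, d, f }  = { c, d } ∪ { f }
  { c, e, f }  = { c, e } ∪ { f }
  { d, e, f }  = { d, e } ∪ { f }
  { a, b, c, d }  = { b, c } ∪ { a, d }
  { a, b, c, e }  = { b } ∪ { a, c, e }
  { a, b, d, e }  = { b } ∪ { a, d, e }
  { a, c, d, f }  = { c, d } ∪ { a, f }
  { b, d, e, f }  = { d, e } ∪ { b, f }
  { c, d, e, f }  = { c, d, e } ∪ { f }
  (now 64)
Iteration 5: stable.

|σ(𝒜)| = 64.  σ(𝒜) = { {  }, { a }, { b }, { c }, { d }, { e }, { f }, { a, b }, { a, c }, { a, d }, { a, e }, { a, f }, { b, c }, { b, d }, { b, e }, { b, f }, { c, d }, { c, e }, { c, f }, { d, e }, { d, f }, { e, f }, { a, b, c }, { a, b, d }, { a, b, e }, { a, b, f }, { a, c, d }, { a, c, e }, { a, c, f }, { a, d, e }, { a, d, f }, { a, e, f }, { b, c, d }, { b, c, e }, { b, c, f }, { b, d, e }, { b, d, f }, { b, e, f }, { c, d, e }, { c, d, f }, { c, e, f }, { d, e, f }, { a, b, c, d }, { a, b, c, e }, { a, b, c, f }, { a, b, d, e }, { a, b, d, f }, { a, b, e, f }, { a, c, d, e }, { a, c, d, f }, { a, c, e, f }, { a, d, e, f }, { b, c, d, e }, { b, c, d, f }, { b, c, e, f }, { b, d, e, f }, { c, d, e, f }, { a, b, c, d, e }, { a, b, c, d, f }, { a, b, c, e, f }, { a, b, d, e, f }, { a, c, d, e, f }, { b, c, d, e, f }, S }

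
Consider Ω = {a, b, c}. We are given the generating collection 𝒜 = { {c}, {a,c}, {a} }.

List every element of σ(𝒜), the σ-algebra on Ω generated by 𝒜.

σ(𝒜) (8 sets): { {}, {a}, {b}, {c}, {a,b}, {a,c}, {b,c}, Ω }

Working:
Seed the family with 𝒜 together with ∅ and Ω: { {}, {a}, {c}, {a,c}, Ω }.
Pass 1 (3 new):
  {b}  = {a,c}ᶜ
  {a,b}  = {c}ᶜ
  {b,c}  = {a}ᶜ
  [8 total]
Pass 2: no new sets; the family is a σ-algebra.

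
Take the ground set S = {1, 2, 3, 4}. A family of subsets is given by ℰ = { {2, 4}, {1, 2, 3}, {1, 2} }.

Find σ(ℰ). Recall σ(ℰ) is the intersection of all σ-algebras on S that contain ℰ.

Begin from { {}, {1, 2}, {2, 4}, {1, 2, 3}, S } (that is, ℰ plus ∅ and S).
Iteration 1: 4 new —
  {4}  = complement {1, 2, 3}
  {1, 3}  = complement {2, 4}
  {3, 4}  = complement {1, 2}
  {1, 2, 4}  = {1, 2} ∪ {2, 4}
  — 9 sets.
Iteration 2 (3 new):
  {3}  = complement {1, 2, 4}
  {1, 3, 4}  = {3, 4} ∪ {1, 3}
  {2, 3, 4}  = {3, 4} ∪ {2, 4}
  — 12 sets.
Iteration 3: +2 →
  {1}  = complement {2, 3, 4}
  {2}  = complement {1, 3, 4}
  — 14 sets.
Iteration 4 adds 2:
  {1, 4}  = {4} ∪ {1}
  {2, 3}  = {3} ∪ {2}
  — 16 sets.
Iteration 5: no new sets; the family is a σ-algebra.

σ(ℰ) = { {}, {1}, {2}, {3}, {4}, {1, 2}, {1, 3}, {1, 4}, {2, 3}, {2, 4}, {3, 4}, {1, 2, 3}, {1, 2, 4}, {1, 3, 4}, {2, 3, 4}, S }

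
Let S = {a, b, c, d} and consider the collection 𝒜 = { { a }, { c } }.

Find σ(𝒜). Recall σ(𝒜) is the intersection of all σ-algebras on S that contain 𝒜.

σ(𝒜) = { {}, { a }, { c }, { a, c }, { b, d }, { a, b, d }, { b, c, d }, S }

Derivation:
Take S₀ = 𝒜 ∪ {∅, S} = { {}, { a }, { c }, S }.
Pass 1 (3 new):
  { a, c }  = { c } ∪ { a }
  { a, b, d }  = S∖{ c }
  { b, c, d }  = S∖{ a }
  [7 total]
Pass 2. New:
  { b, d }  = S∖{ a, c }
  [8 total]
Pass 3: already closed under ᶜ and ∪.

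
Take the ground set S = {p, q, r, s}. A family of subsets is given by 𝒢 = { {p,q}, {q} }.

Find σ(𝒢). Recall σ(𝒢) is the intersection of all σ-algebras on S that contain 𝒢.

|σ(𝒢)| = 8.  σ(𝒢) = { {}, {p}, {q}, {p,q}, {r,s}, {p,r,s}, {q,r,s}, S }

Working:
Take S₀ = 𝒢 ∪ {∅, S} = { {}, {q}, {p,q}, S }.
Iteration 1: +2 →
  {r,s}  = ᶜ of {p,q}
  {p,r,s}  = ᶜ of {q}
  [6 total]
Iteration 2. New:
  {q,r,s}  = {r,s} ∪ {q}
  [7 total]
Iteration 3 adds 1:
  {p}  = ᶜ of {q,r,s}
  [8 total]
Iteration 4: stable.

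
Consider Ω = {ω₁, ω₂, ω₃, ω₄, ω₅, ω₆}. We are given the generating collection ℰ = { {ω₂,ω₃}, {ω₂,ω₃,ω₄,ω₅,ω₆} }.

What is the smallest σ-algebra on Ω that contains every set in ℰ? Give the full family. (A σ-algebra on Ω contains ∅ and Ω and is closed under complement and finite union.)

σ(ℰ) (8 sets): { {}, {ω₁}, {ω₂,ω₃}, {ω₁,ω₂,ω₃}, {ω₄,ω₅,ω₆}, {ω₁,ω₄,ω₅,ω₆}, {ω₂,ω₃,ω₄,ω₅,ω₆}, Ω }

Check:
Seed the family with ℰ together with ∅ and Ω: { {}, {ω₂,ω₃}, {ω₂,ω₃,ω₄,ω₅,ω₆}, Ω }.
Round 1 adds 2:
  {ω₁}  = ᶜ of {ω₂,ω₃,ω₄,ω₅,ω₆}
  {ω₁,ω₄,ω₅,ω₆}  = ᶜ of {ω₂,ω₃}
  |family| = 6
Round 2. New:
  {ω₁,ω₂,ω₃}  = {ω₂,ω₃} ∪ {ω₁}
  |family| = 7
Round 3 (1 new):
  {ω₄,ω₅,ω₆}  = ᶜ of {ω₁,ω₂,ω₃}
  |family| = 8
After Round 4 the family is unchanged; done.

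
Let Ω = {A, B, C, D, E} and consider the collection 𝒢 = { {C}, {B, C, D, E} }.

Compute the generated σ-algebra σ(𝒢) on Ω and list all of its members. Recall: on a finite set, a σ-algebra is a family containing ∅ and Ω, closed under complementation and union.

Begin from { {}, {C}, {B, C, D, E}, Ω } (that is, 𝒢 plus ∅ and Ω).
Pass 1 (2 new):
  {A}  = ᶜ of {B, C, D, E}
  {A, B, D, E}  = ᶜ of {C}
  [6 total]
Pass 2 (1 new):
  {A, C}  = {C} ∪ {A}
  [7 total]
Pass 3: 1 new —
  {B, D, E}  = ᶜ of {A, C}
  [8 total]
Pass 4: no new sets; the family is a σ-algebra.

Hence σ(𝒢) has 8 members: { {}, {A}, {C}, {A, C}, {B, D, E}, {A, B, D, E}, {B, C, D, E}, Ω }.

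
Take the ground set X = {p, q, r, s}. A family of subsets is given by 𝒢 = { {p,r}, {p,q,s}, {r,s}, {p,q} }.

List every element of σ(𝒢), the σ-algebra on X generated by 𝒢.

Answer: σ(𝒢) = { {}, {p}, {q}, {r}, {s}, {p,q}, {p,r}, {p,s}, {q,r}, {q,s}, {r,s}, {p,q,r}, {p,q,s}, {p,r,s}, {q,r,s}, X }

Trace:
Take S₀ = 𝒢 ∪ {∅, X} = { {}, {p,q}, {p,r}, {r,s}, {p,q,s}, X }.
Step 1 (4 new):
  {r}  = {p,q,s}ᶜ
  {q,s}  = {p,r}ᶜ
  {p,q,r}  = {p,q} ∪ {p,r}
  {p,r,s}  = {r,s} ∪ {p,r}
  [10 total]
Step 2: 3 new —
  {q}  = {p,r,s}ᶜ
  {s}  = {p,q,r}ᶜ
  {q,r,s}  = {r,s} ∪ {q,s}
  [13 total]
Step 3 (2 new):
  {p}  = {q,r,s}ᶜ
  {q,r}  = {r} ∪ {q}
  [15 total]
Step 4 (1 new):
  {p,s}  = {q,r}ᶜ
  [16 total]
Step 5: already closed under ᶜ and ∪.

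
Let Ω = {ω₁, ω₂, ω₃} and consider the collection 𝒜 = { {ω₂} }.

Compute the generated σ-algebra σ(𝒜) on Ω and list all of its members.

Answer: σ(𝒜) = { ∅, {ω₂}, {ω₁,ω₃}, Ω }

Trace:
Take S₀ = 𝒜 ∪ {∅, Ω} = { ∅, {ω₂}, Ω }.
Iteration 1: 1 new —
  {ω₁,ω₃}  = Ω∖{ω₂}
After Iteration 2 the family is unchanged; done.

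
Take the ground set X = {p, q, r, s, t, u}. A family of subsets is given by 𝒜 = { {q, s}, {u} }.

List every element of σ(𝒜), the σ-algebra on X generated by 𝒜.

Start: 𝒜 ∪ {∅, X} = { {}, {u}, {q, s}, X }.
Round 1 adds 3:
  {q, s, u}  = {q, s} ∪ {u}
  {p, r, t, u}  = X∖{q, s}
  {p, q, r, s, t}  = X∖{u}
  |family| = 7
Round 2: 1 new —
  {p, r, t}  = X∖{q, s, u}
  |family| = 8
Round 3 adds nothing — fixpoint reached.

Therefore σ(𝒜) = { {}, {u}, {q, s}, {p, r, t}, {q, s, u}, {p, r, t, u}, {p, q, r, s, t}, X } (|σ(𝒜)| = 8).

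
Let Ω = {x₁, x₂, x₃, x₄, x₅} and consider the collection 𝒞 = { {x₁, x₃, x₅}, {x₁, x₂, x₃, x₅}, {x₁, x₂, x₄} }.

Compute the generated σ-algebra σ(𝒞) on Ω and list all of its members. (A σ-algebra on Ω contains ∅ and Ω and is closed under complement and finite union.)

Begin from { {}, {x₁, x₂, x₄}, {x₁, x₃, x₅}, {x₁, x₂, x₃, x₅}, Ω } (that is, 𝒞 plus ∅ and Ω).
Round 1. New:
  {x₄}  = Ω∖{x₁, x₂, x₃, x₅}
  {x₂, x₄}  = Ω∖{x₁, x₃, x₅}
  {x₃, x₅}  = Ω∖{x₁, x₂, x₄}
Round 2 adds 3:
  {x₃, x₄, x₅}  = {x₄} ∪ {x₃, x₅}
  {x₁, x₃, x₄, x₅}  = {x₄} ∪ {x₁, x₃, x₅}
  {x₂, x₃, x₄, x₅}  = {x₃, x₅} ∪ {x₂, x₄}
Round 3 adds 3:
  {x₁}  = Ω∖{x₂, x₃, x₄, x₅}
  {x₂}  = Ω∖{x₁, x₃, x₄, x₅}
  {x₁, x₂}  = Ω∖{x₃, x₄, x₅}
Round 4: 2 new —
  {x₁, x₄}  = {x₄} ∪ {x₁}
  {x₂, x₃, x₅}  = {x₃, x₅} ∪ {x₂}
After Round 5 the family is unchanged; done.

Therefore σ(𝒞) = { {}, {x₁}, {x₂}, {x₄}, {x₁, x₂}, {x₁, x₄}, {x₂, x₄}, {x₃, x₅}, {x₁, x₂, x₄}, {x₁, x₃, x₅}, {x₂, x₃, x₅}, {x₃, x₄, x₅}, {x₁, x₂, x₃, x₅}, {x₁, x₃, x₄, x₅}, {x₂, x₃, x₄, x₅}, Ω } (|σ(𝒞)| = 16).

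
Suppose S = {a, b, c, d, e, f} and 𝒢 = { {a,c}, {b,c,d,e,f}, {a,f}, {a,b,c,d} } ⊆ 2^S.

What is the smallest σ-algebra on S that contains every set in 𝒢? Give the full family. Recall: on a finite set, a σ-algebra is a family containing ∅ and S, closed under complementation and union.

Take S₀ = 𝒢 ∪ {∅, S} = { {}, {a,c}, {a,f}, {a,b,c,d}, {b,c,d,e,f}, S }.
Round 1 (6 new):
  {a}  = ᶜ of {b,c,d,e,f}
  {e,f}  = ᶜ of {a,b,c,d}
  {a,c,f}  = {a,c} ∪ {a,f}
  {b,c,d,e}  = ᶜ of {a,f}
  {b,d,e,f}  = ᶜ of {a,c}
  {a,b,c,d,f}  = {a,f} ∪ {a,b,c,d}
  — 12 sets.
Round 2 adds 6:
  {e}  = ᶜ of {a,b,c,d,f}
  {a,e,f}  = {e,f} ∪ {a,f}
  {b,d,e}  = ᶜ of {a,c,f}
  {a,c,e,f}  = {e,f} ∪ {a,c,f}
  {a,b,c,d,e}  = {b,c,d,e} ∪ {a,c}
  {a,b,d,e,f}  = {a,f} ∪ {b,d,e,f}
  — 18 sets.
Round 3: +7 →
  {c}  = ᶜ of {a,b,d,e,f}
  {f}  = ᶜ of {a,b,c,d,e}
  {a,e}  = {e} ∪ {a}
  {b,d}  = ᶜ of {a,c,e,f}
  {a,c,e}  = {a,c} ∪ {e}
  {b,c,d}  = ᶜ of {a,e,f}
  {a,b,d,e}  = {b,d,e} ∪ {a}
  — 25 sets.
Round 4 (7 new):
  {c,e}  = {e} ∪ {c}
  {c,f}  = ᶜ of {a,b,d,e}
  {a,b,d}  = {b,d} ∪ {a}
  {b,d,f}  = ᶜ of {a,c,e}
  {c,e,f}  = {e,f} ∪ {c}
  {a,b,d,f}  = {a,f} ∪ {b,d}
  {b,c,d,f}  = ᶜ of {a,e}
  — 32 sets.
Round 5 adds nothing — fixpoint reached.

σ(𝒢) = { {}, {a}, {c}, {e}, {f}, {a,c}, {a,e}, {a,f}, {b,d}, {c,e}, {c,f}, {e,f}, {a,b,d}, {a,c,e}, {a,c,f}, {a,e,f}, {b,c,d}, {b,d,e}, {b,d,f}, {c,e,f}, {a,b,c,d}, {a,b,d,e}, {a,b,d,f}, {a,c,e,f}, {b,c,d,e}, {b,c,d,f}, {b,d,e,f}, {a,b,c,d,e}, {a,b,c,d,f}, {a,b,d,e,f}, {b,c,d,e,f}, S }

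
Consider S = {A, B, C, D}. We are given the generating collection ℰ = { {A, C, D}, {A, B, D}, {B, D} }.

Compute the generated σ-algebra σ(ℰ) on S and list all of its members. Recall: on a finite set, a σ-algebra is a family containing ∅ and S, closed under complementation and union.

Begin from { ∅, {B, D}, {A, B, D}, {A, C, D}, S } (that is, ℰ plus ∅ and S).
Pass 1 adds 3:
  {B}  = {A, C, D}ᶜ
  {C}  = {A, B, D}ᶜ
  {A, C}  = {B, D}ᶜ
  (now 8)
Pass 2: +3 →
  {B, C}  = {C} ∪ {B}
  {A, B, C}  = {B} ∪ {A, C}
  {B, C, D}  = {C} ∪ {B, D}
  (now 11)
Pass 3 (3 new):
  {A}  = {B, C, D}ᶜ
  {D}  = {A, B, C}ᶜ
  {A, D}  = {B, C}ᶜ
  (now 14)
Pass 4 adds 2:
  {A, B}  = {B} ∪ {A}
  {C, D}  = {C} ∪ {D}
  (now 16)
Pass 5: stable.

σ(ℰ) = { ∅, {A}, {B}, {C}, {D}, {A, B}, {A, C}, {A, D}, {B, C}, {B, D}, {C, D}, {A, B, C}, {A, B, D}, {A, C, D}, {B, C, D}, S }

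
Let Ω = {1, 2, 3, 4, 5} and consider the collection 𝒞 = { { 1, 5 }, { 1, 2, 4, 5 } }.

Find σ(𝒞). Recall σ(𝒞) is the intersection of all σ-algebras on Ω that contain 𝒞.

Start: 𝒞 ∪ {∅, Ω} = { {  }, { 1, 5 }, { 1, 2, 4, 5 }, Ω }.
Round 1: +2 →
  { 3 }  = Ω∖{ 1, 2, 4, 5 }
  { 2, 3, 4 }  = Ω∖{ 1, 5 }
  [6 total]
Round 2: +1 →
  { 1, 3, 5 }  = { 3 } ∪ { 1, 5 }
  [7 total]
Round 3 (1 new):
  { 2, 4 }  = Ω∖{ 1, 3, 5 }
  [8 total]
Round 4: no new sets; the family is a σ-algebra.

Hence σ(𝒞) has 8 members: { {  }, { 3 }, { 1, 5 }, { 2, 4 }, { 1, 3, 5 }, { 2, 3, 4 }, { 1, 2, 4, 5 }, Ω }.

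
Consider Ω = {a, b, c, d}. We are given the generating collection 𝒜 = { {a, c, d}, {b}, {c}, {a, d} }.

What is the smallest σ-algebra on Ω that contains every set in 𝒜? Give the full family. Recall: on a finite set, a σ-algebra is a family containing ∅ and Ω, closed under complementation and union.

Take S₀ = 𝒜 ∪ {∅, Ω} = { {}, {b}, {c}, {a, d}, {a, c, d}, Ω }.
Pass 1: 2 new —
  {b, c}  = complement {a, d}
  {a, b, d}  = complement {c}
  |family| = 8
Pass 2: closed — nothing new.

|σ(𝒜)| = 8.  σ(𝒜) = { {}, {b}, {c}, {a, d}, {b, c}, {a, b, d}, {a, c, d}, Ω }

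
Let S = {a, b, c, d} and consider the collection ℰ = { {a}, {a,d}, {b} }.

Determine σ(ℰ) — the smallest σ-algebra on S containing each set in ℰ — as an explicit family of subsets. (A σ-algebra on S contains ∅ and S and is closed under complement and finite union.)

Answer: σ(ℰ) = { {}, {a}, {b}, {c}, {d}, {a,b}, {a,c}, {a,d}, {b,c}, {b,d}, {c,d}, {a,b,c}, {a,b,d}, {a,c,d}, {b,c,d}, S }

Check:
Take S₀ = ℰ ∪ {∅, S} = { {}, {a}, {b}, {a,d}, S }.
Round 1: +5 →
  {a,b}  = {b} ∪ {a}
  {b,c}  = complement {a,d}
  {a,b,d}  = {a,d} ∪ {b}
  {a,c,d}  = complement {b}
  {b,c,d}  = complement {a}
  — 10 sets.
Round 2. New:
  {c}  = complement {a,b,d}
  {c,d}  = complement {a,b}
  {a,b,c}  = {a,b} ∪ {b,c}
  — 13 sets.
Round 3: +2 →
  {d}  = complement {a,b,c}
  {a,c}  = {c} ∪ {a}
  — 15 sets.
Round 4 adds 1:
  {b,d}  = complement {a,c}
  — 16 sets.
Round 5: closed — nothing new.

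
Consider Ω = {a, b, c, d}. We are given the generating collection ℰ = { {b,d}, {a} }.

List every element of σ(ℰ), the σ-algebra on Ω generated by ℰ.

σ(ℰ) (8 sets): { ∅, {a}, {c}, {a,c}, {b,d}, {a,b,d}, {b,c,d}, Ω }

Check:
Start: ℰ ∪ {∅, Ω} = { ∅, {a}, {b,d}, Ω }.
Iteration 1 (3 new):
  {a,c}  = complement {b,d}
  {a,b,d}  = {b,d} ∪ {a}
  {b,c,d}  = complement {a}
  (now 7)
Iteration 2 adds 1:
  {c}  = complement {a,b,d}
  (now 8)
Iteration 3 adds nothing — fixpoint reached.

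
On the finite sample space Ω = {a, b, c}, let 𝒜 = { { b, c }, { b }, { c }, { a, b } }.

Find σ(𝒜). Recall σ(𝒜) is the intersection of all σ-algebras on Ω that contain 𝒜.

Answer: σ(𝒜) = { {  }, { a }, { b }, { c }, { a, b }, { a, c }, { b, c }, Ω }

Working:
Take S₀ = 𝒜 ∪ {∅, Ω} = { {  }, { b }, { c }, { a, b }, { b, c }, Ω }.
Iteration 1: +2 →
  { a }  = ᶜ of { b, c }
  { a, c }  = ᶜ of { b }
  (now 8)
After Iteration 2 the family is unchanged; done.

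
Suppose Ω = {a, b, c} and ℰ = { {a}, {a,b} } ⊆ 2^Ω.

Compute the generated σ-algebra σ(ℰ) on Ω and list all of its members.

Answer: σ(ℰ) = { {}, {a}, {b}, {c}, {a,b}, {a,c}, {b,c}, Ω }

Trace:
Begin from { {}, {a}, {a,b}, Ω } (that is, ℰ plus ∅ and Ω).
Round 1. New:
  {c}  = Ω∖{a,b}
  {b,c}  = Ω∖{a}
  |family| = 6
Round 2. New:
  {a,c}  = {c} ∪ {a}
  |family| = 7
Round 3 (1 new):
  {b}  = Ω∖{a,c}
  |family| = 8
After Round 4 the family is unchanged; done.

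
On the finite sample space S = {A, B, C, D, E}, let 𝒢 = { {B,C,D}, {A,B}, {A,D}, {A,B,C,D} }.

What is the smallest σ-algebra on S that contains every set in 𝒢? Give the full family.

σ(𝒢) (32 sets): { ∅, {A}, {B}, {C}, {D}, {E}, {A,B}, {A,C}, {A,D}, {A,E}, {B,C}, {B,D}, {B,E}, {C,D}, {C,E}, {D,E}, {A,B,C}, {A,B,D}, {A,B,E}, {A,C,D}, {A,C,E}, {A,D,E}, {B,C,D}, {B,C,E}, {B,D,E}, {C,D,E}, {A,B,C,D}, {A,B,C,E}, {A,B,D,E}, {A,C,D,E}, {B,C,D,E}, S }

Working:
Start: 𝒢 ∪ {∅, S} = { ∅, {A,B}, {A,D}, {B,C,D}, {A,B,C,D}, S }.
Iteration 1: 5 new —
  {E}  = ᶜ of {A,B,C,D}
  {A,E}  = ᶜ of {B,C,D}
  {A,B,D}  = {A,D} ∪ {A,B}
  {B,C,E}  = ᶜ of {A,D}
  {C,D,E}  = ᶜ of {A,B}
  (now 11)
Iteration 2: 7 new —
  {C,E}  = ᶜ of {A,B,D}
  {A,B,E}  = {A,B} ∪ {E}
  {A,D,E}  = {E} ∪ {A,D}
  {A,B,C,E}  = {A,B} ∪ {B,C,E}
  {A,B,D,E}  = {A,B,D} ∪ {E}
  {A,C,D,E}  = {C,D,E} ∪ {A,D}
  {B,C,D,E}  = {C,D,E} ∪ {B,C,D}
  (now 18)
Iteration 3 adds 7:
  {A}  = ᶜ of {B,C,D,E}
  {B}  = ᶜ of {A,C,D,E}
  {C}  = ᶜ of {A,B,D,E}
  {D}  = ᶜ of {A,B,C,E}
  {B,C}  = ᶜ of {A,D,E}
  {C,D}  = ᶜ of {A,B,E}
  {A,C,E}  = {A,E} ∪ {C,E}
  (now 25)
Iteration 4 adds 6:
  {A,C}  = {C} ∪ {A}
  {B,D}  = ᶜ of {A,C,E}
  {B,E}  = {B} ∪ {E}
  {D,E}  = {E} ∪ {D}
  {A,B,C}  = {A,B} ∪ {C}
  {A,C,D}  = {C,D} ∪ {A,D}
  (now 31)
Iteration 5. New:
  {B,D,E}  = ᶜ of {A,C}
  (now 32)
Iteration 6: closed — nothing new.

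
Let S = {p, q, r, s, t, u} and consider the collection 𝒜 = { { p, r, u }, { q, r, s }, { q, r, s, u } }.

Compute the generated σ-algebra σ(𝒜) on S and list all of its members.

|σ(𝒜)| = 32.  σ(𝒜) = { {}, { p }, { r }, { t }, { u }, { p, r }, { p, t }, { p, u }, { q, s }, { r, t }, { r, u }, { t, u }, { p, q, s }, { p, r, t }, { p, r, u }, { p, t, u }, { q, r, s }, { q, s, t }, { q, s, u }, { r, t, u }, { p, q, r, s }, { p, q, s, t }, { p, q, s, u }, { p, r, t, u }, { q, r, s, t }, { q, r, s, u }, { q, s, t, u }, { p, q, r, s, t }, { p, q, r, s, u }, { p, q, s, t, u }, { q, r, s, t, u }, S }

Derivation:
Start: 𝒜 ∪ {∅, S} = { {}, { p, r, u }, { q, r, s }, { q, r, s, u }, S }.
Step 1: 4 new —
  { p, t }  = complement { q, r, s, u }
  { p, t, u }  = complement { q, r, s }
  { q, s, t }  = complement { p, r, u }
  { p, q, r, s, u }  = { q, r, s } ∪ { p, r, u }
  |family| = 9
Step 2: 7 new —
  { t }  = complement { p, q, r, s, u }
  { p, q, s, t }  = { p, t } ∪ { q, s, t }
  { p, r, t, u }  = { p, r, u } ∪ { p, t, u }
  { q, r, s, t }  = { q, r, s } ∪ { q, s, t }
  { p, q, r, s, t }  = { q, r, s } ∪ { p, t }
  { p, q, s, t, u }  = { p, t, u } ∪ { q, s, t }
  { q, r, s, t, u }  = { q, r, s, u } ∪ { q, s, t }
  |family| = 16
Step 3: 6 new —
  { p }  = complement { q, r, s, t, u }
  { r }  = complement { p, q, s, t, u }
  { u }  = complement { p, q, r, s, t }
  { p, u }  = complement { q, r, s, t }
  { q, s }  = complement { p, r, t, u }
  { r, u }  = complement { p, q, s, t }
  |family| = 22
Step 4 (10 new):
  { p, r }  = { r } ∪ { p }
  { r, t }  = { t } ∪ { r }
  { t, u }  = { u } ∪ { t }
  { p, q, s }  = { q, s } ∪ { p }
  { p, r, t }  = { r } ∪ { p, t }
  { q, s, u }  = { u } ∪ { q, s }
  { r, t, u }  = { t } ∪ { r, u }
  { p, q, r, s }  = { q, r, s } ∪ { p }
  { p, q, s, u }  = { p, u } ∪ { q, s }
  { q, s, t, u }  = { u } ∪ { q, s, t }
  |family| = 32
Step 5: already closed under ᶜ and ∪.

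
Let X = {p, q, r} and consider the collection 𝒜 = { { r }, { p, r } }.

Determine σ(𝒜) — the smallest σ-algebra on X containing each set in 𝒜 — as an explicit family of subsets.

σ(𝒜) (8 sets): { {  }, { p }, { q }, { r }, { p, q }, { p, r }, { q, r }, X }

Trace:
Take S₀ = 𝒜 ∪ {∅, X} = { {  }, { r }, { p, r }, X }.
Pass 1 (2 new):
  { q }  = ᶜ of { p, r }
  { p, q }  = ᶜ of { r }
Pass 2. New:
  { q, r }  = { r } ∪ { q }
Pass 3: 1 new —
  { p }  = ᶜ of { q, r }
Pass 4: no new sets; the family is a σ-algebra.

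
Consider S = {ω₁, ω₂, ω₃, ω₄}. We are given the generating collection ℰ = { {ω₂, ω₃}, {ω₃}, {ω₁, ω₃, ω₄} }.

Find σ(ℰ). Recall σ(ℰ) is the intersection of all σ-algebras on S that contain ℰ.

Start: ℰ ∪ {∅, S} = { ∅, {ω₃}, {ω₂, ω₃}, {ω₁, ω₃, ω₄}, S }.
Round 1 adds 3:
  {ω₂}  = S∖{ω₁, ω₃, ω₄}
  {ω₁, ω₄}  = S∖{ω₂, ω₃}
  {ω₁, ω₂, ω₄}  = S∖{ω₃}
  — 8 sets.
After Round 2 the family is unchanged; done.

|σ(ℰ)| = 8.  σ(ℰ) = { ∅, {ω₂}, {ω₃}, {ω₁, ω₄}, {ω₂, ω₃}, {ω₁, ω₂, ω₄}, {ω₁, ω₃, ω₄}, S }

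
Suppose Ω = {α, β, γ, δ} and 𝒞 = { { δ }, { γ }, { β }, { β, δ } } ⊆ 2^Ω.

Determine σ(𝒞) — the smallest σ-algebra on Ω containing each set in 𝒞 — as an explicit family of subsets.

|σ(𝒞)| = 16.  σ(𝒞) = { {}, { α }, { β }, { γ }, { δ }, { α, β }, { α, γ }, { α, δ }, { β, γ }, { β, δ }, { γ, δ }, { α, β, γ }, { α, β, δ }, { α, γ, δ }, { β, γ, δ }, Ω }

Working:
Start: 𝒞 ∪ {∅, Ω} = { {}, { β }, { γ }, { δ }, { β, δ }, Ω }.
Iteration 1 (7 new):
  { α, γ }  = { β, δ }ᶜ
  { β, γ }  = { γ } ∪ { β }
  { γ, δ }  = { γ } ∪ { δ }
  { α, β, γ }  = { δ }ᶜ
  { α, β, δ }  = { γ }ᶜ
  { α, γ, δ }  = { β }ᶜ
  { β, γ, δ }  = { γ } ∪ { β, δ }
  — 13 sets.
Iteration 2: +3 →
  { α }  = { β, γ, δ }ᶜ
  { α, β }  = { γ, δ }ᶜ
  { α, δ }  = { β, γ }ᶜ
  — 16 sets.
After Iteration 3 the family is unchanged; done.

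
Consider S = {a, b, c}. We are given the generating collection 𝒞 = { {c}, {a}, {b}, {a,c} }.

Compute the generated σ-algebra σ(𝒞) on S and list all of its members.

Initial family (6 sets): { ∅, {a}, {b}, {c}, {a,c}, S }.
Pass 1: +2 →
  {a,b}  = ᶜ of {c}
  {b,c}  = ᶜ of {a}
  (now 8)
Pass 2: closed — nothing new.

Hence σ(𝒞) has 8 members: { ∅, {a}, {b}, {c}, {a,b}, {a,c}, {b,c}, S }.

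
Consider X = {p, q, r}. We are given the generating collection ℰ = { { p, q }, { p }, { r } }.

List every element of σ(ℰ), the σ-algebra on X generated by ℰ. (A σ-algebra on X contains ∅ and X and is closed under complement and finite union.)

Take S₀ = ℰ ∪ {∅, X} = { ∅, { p }, { r }, { p, q }, X }.
Round 1: +2 →
  { p, r }  = { r } ∪ { p }
  { q, r }  = X∖{ p }
  [7 total]
Round 2 adds 1:
  { q }  = X∖{ p, r }
  [8 total]
After Round 3 the family is unchanged; done.

|σ(ℰ)| = 8.  σ(ℰ) = { ∅, { p }, { q }, { r }, { p, q }, { p, r }, { q, r }, X }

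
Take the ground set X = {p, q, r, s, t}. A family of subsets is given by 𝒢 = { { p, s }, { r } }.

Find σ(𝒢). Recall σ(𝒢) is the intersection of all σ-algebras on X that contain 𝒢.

Answer: σ(𝒢) = { {}, { r }, { p, s }, { q, t }, { p, r, s }, { q, r, t }, { p, q, s, t }, X }

Trace:
Take S₀ = 𝒢 ∪ {∅, X} = { {}, { r }, { p, s }, X }.
Iteration 1: +3 →
  { p, r, s }  = { r } ∪ { p, s }
  { q, r, t }  = ᶜ of { p, s }
  { p, q, s, t }  = ᶜ of { r }
  — 7 sets.
Iteration 2: 1 new —
  { q, t }  = ᶜ of { p, r, s }
  — 8 sets.
Iteration 3: no new sets; the family is a σ-algebra.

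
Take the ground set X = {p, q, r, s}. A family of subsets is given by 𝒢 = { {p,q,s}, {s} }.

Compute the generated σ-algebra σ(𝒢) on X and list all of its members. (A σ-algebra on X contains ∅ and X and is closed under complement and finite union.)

|σ(𝒢)| = 8.  σ(𝒢) = { {}, {r}, {s}, {p,q}, {r,s}, {p,q,r}, {p,q,s}, X }

Trace:
Take S₀ = 𝒢 ∪ {∅, X} = { {}, {s}, {p,q,s}, X }.
Iteration 1: +2 →
  {r}  = ᶜ of {p,q,s}
  {p,q,r}  = ᶜ of {s}
  (now 6)
Iteration 2 (1 new):
  {r,s}  = {r} ∪ {s}
  (now 7)
Iteration 3. New:
  {p,q}  = ᶜ of {r,s}
  (now 8)
Iteration 4: stable.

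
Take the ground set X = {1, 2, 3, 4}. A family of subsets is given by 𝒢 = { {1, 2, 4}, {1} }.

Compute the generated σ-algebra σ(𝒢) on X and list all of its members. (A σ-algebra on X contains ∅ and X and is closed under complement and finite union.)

|σ(𝒢)| = 8.  σ(𝒢) = { ∅, {1}, {3}, {1, 3}, {2, 4}, {1, 2, 4}, {2, 3, 4}, X }

Working:
Take S₀ = 𝒢 ∪ {∅, X} = { ∅, {1}, {1, 2, 4}, X }.
Round 1 (2 new):
  {3}  = X∖{1, 2, 4}
  {2, 3, 4}  = X∖{1}
  |family| = 6
Round 2 adds 1:
  {1, 3}  = {3} ∪ {1}
  |family| = 7
Round 3. New:
  {2, 4}  = X∖{1, 3}
  |family| = 8
Round 4: stable.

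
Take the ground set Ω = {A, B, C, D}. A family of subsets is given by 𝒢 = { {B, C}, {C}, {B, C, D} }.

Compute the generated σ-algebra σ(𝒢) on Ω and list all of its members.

Initial family (5 sets): { ∅, {C}, {B, C}, {B, C, D}, Ω }.
Round 1 adds 3:
  {A}  = ᶜ of {B, C, D}
  {A, D}  = ᶜ of {B, C}
  {A, B, D}  = ᶜ of {C}
  [8 total]
Round 2 adds 3:
  {A, C}  = {C} ∪ {A}
  {A, B, C}  = {B, C} ∪ {A}
  {A, C, D}  = {C} ∪ {A, D}
  [11 total]
Round 3. New:
  {B}  = ᶜ of {A, C, D}
  {D}  = ᶜ of {A, B, C}
  {B, D}  = ᶜ of {A, C}
  [14 total]
Round 4 (2 new):
  {A, B}  = {B} ∪ {A}
  {C, D}  = {C} ∪ {D}
  [16 total]
Round 5: closed — nothing new.

Therefore σ(𝒢) = { ∅, {A}, {B}, {C}, {D}, {A, B}, {A, C}, {A, D}, {B, C}, {B, D}, {C, D}, {A, B, C}, {A, B, D}, {A, C, D}, {B, C, D}, Ω } (|σ(𝒢)| = 16).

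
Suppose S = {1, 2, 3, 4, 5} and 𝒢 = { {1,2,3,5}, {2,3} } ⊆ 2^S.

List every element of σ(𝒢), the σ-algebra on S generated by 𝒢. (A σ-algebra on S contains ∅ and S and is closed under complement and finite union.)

σ(𝒢) (8 sets): { {}, {4}, {1,5}, {2,3}, {1,4,5}, {2,3,4}, {1,2,3,5}, S }

Trace:
Start: 𝒢 ∪ {∅, S} = { {}, {2,3}, {1,2,3,5}, S }.
Step 1 (2 new):
  {4}  = {1,2,3,5}ᶜ
  {1,4,5}  = {2,3}ᶜ
  (now 6)
Step 2: 1 new —
  {2,3,4}  = {2,3} ∪ {4}
  (now 7)
Step 3 adds 1:
  {1,5}  = {2,3,4}ᶜ
  (now 8)
Step 4: stable.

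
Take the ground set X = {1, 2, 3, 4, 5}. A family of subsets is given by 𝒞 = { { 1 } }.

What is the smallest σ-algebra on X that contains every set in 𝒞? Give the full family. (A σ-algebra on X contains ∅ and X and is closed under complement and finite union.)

Initial family (3 sets): { {}, { 1 }, X }.
Iteration 1 adds 1:
  { 2, 3, 4, 5 }  = complement { 1 }
Iteration 2: already closed under ᶜ and ∪.

σ(𝒞) = { {}, { 1 }, { 2, 3, 4, 5 }, X }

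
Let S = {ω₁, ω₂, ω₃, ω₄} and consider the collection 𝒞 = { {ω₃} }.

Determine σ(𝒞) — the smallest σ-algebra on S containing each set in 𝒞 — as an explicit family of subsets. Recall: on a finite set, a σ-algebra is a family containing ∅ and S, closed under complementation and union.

|σ(𝒞)| = 4.  σ(𝒞) = { {}, {ω₃}, {ω₁, ω₂, ω₄}, S }

Working:
Start: 𝒞 ∪ {∅, S} = { {}, {ω₃}, S }.
Step 1 (1 new):
  {ω₁, ω₂, ω₄}  = ᶜ of {ω₃}
Step 2: closed — nothing new.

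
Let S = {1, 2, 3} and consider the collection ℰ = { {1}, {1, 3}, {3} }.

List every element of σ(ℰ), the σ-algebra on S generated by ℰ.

Start: ℰ ∪ {∅, S} = { {}, {1}, {3}, {1, 3}, S }.
Iteration 1: 3 new —
  {2}  = complement {1, 3}
  {1, 2}  = complement {3}
  {2, 3}  = complement {1}
  (now 8)
Iteration 2: already closed under ᶜ and ∪.

σ(ℰ) = { {}, {1}, {2}, {3}, {1, 2}, {1, 3}, {2, 3}, S }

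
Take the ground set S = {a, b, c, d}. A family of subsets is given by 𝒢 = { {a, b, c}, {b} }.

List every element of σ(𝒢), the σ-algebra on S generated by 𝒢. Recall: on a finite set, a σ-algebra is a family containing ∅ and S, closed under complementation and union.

σ(𝒢) = { ∅, {b}, {d}, {a, c}, {b, d}, {a, b, c}, {a, c, d}, S }

Check:
Start: 𝒢 ∪ {∅, S} = { ∅, {b}, {a, b, c}, S }.
Round 1 adds 2:
  {d}  = S∖{a, b, c}
  {a, c, d}  = S∖{b}
  — 6 sets.
Round 2 adds 1:
  {b, d}  = {d} ∪ {b}
  — 7 sets.
Round 3 adds 1:
  {a, c}  = S∖{b, d}
  — 8 sets.
Round 4: no new sets; the family is a σ-algebra.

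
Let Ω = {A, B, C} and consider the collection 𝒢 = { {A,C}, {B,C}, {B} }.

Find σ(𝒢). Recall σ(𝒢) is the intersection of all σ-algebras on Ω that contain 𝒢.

Seed the family with 𝒢 together with ∅ and Ω: { ∅, {B}, {A,C}, {B,C}, Ω }.
Pass 1. New:
  {A}  = {B,C}ᶜ
Pass 2 adds 1:
  {A,B}  = {B} ∪ {A}
Pass 3. New:
  {C}  = {A,B}ᶜ
Pass 4 adds nothing — fixpoint reached.

σ(𝒢) = { ∅, {A}, {B}, {C}, {A,B}, {A,C}, {B,C}, Ω }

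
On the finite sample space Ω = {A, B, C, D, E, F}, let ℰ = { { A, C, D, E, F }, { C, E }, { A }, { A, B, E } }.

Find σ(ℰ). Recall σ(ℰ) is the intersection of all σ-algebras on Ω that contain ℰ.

Take S₀ = ℰ ∪ {∅, Ω} = { ∅, { A }, { C, E }, { A, B, E }, { A, C, D, E, F }, Ω }.
Pass 1. New:
  { B }  = ᶜ of { A, C, D, E, F }
  { A, C, E }  = { C, E } ∪ { A }
  { C, D, F }  = ᶜ of { A, B, E }
  { A, B, C, E }  = { A, B, E } ∪ { C, E }
  { A, B, D, F }  = ᶜ of { C, E }
  { B, C, D, E, F }  = ᶜ of { A }
  [12 total]
Pass 2. New:
  { A, B }  = { B } ∪ { A }
  { D, F }  = ᶜ of { A, B, C, E }
  { B, C, E }  = { B } ∪ { C, E }
  { B, D, F }  = ᶜ of { A, C, E }
  { A, C, D, F }  = { C, D, F } ∪ { A }
  { B, C, D, F }  = { B } ∪ { C, D, F }
  { C, D, E, F }  = { C, E } ∪ { C, D, F }
  { A, B, C, D, F }  = { A, B, D, F } ∪ { C, D, F }
  { A, B, D, E, F }  = { A, B, D, F } ∪ { A, B, E }
  [21 total]
Pass 3. New:
  { C }  = ᶜ of { A, B, D, E, F }
  { E }  = ᶜ of { A, B, C, D, F }
  { A, E }  = ᶜ of { B, C, D, F }
  { B, E }  = ᶜ of { A, C, D, F }
  { A, D, F }  = ᶜ of { B, C, E }
  [26 total]
Pass 4. New:
  { A, C }  = { C } ∪ { A }
  { B, C }  = { B } ∪ { C }
  { A, B, C }  = { A, B } ∪ { C }
  { D, E, F }  = { E } ∪ { D, F }
  { A, D, E, F }  = { A, D, F } ∪ { E }
  { B, D, E, F }  = { B, D, F } ∪ { B, E }
  [32 total]
Pass 5: no new sets; the family is a σ-algebra.

σ(ℰ) = { ∅, { A }, { B }, { C }, { E }, { A, B }, { A, C }, { A, E }, { B, C }, { B, E }, { C, E }, { D, F }, { A, B, C }, { A, B, E }, { A, C, E }, { A, D, F }, { B, C, E }, { B, D, F }, { C, D, F }, { D, E, F }, { A, B, C, E }, { A, B, D, F }, { A, C, D, F }, { A, D, E, F }, { B, C, D, F }, { B, D, E, F }, { C, D, E, F }, { A, B, C, D, F }, { A, B, D, E, F }, { A, C, D, E, F }, { B, C, D, E, F }, Ω }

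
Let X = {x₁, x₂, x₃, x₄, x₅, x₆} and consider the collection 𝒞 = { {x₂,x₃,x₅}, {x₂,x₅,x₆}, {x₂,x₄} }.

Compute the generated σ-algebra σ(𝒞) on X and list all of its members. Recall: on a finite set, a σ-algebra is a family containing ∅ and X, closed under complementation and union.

σ(𝒞) (64 sets): { {}, {x₁}, {x₂}, {x₃}, {x₄}, {x₅}, {x₆}, {x₁,x₂}, {x₁,x₃}, {x₁,x₄}, {x₁,x₅}, {x₁,x₆}, {x₂,x₃}, {x₂,x₄}, {x₂,x₅}, {x₂,x₆}, {x₃,x₄}, {x₃,x₅}, {x₃,x₆}, {x₄,x₅}, {x₄,x₆}, {x₅,x₆}, {x₁,x₂,x₃}, {x₁,x₂,x₄}, {x₁,x₂,x₅}, {x₁,x₂,x₆}, {x₁,x₃,x₄}, {x₁,x₃,x₅}, {x₁,x₃,x₆}, {x₁,x₄,x₅}, {x₁,x₄,x₆}, {x₁,x₅,x₆}, {x₂,x₃,x₄}, {x₂,x₃,x₅}, {x₂,x₃,x₆}, {x₂,x₄,x₅}, {x₂,x₄,x₆}, {x₂,x₅,x₆}, {x₃,x₄,x₅}, {x₃,x₄,x₆}, {x₃,x₅,x₆}, {x₄,x₅,x₆}, {x₁,x₂,x₃,x₄}, {x₁,x₂,x₃,x₅}, {x₁,x₂,x₃,x₆}, {x₁,x₂,x₄,x₅}, {x₁,x₂,x₄,x₆}, {x₁,x₂,x₅,x₆}, {x₁,x₃,x₄,x₅}, {x₁,x₃,x₄,x₆}, {x₁,x₃,x₅,x₆}, {x₁,x₄,x₅,x₆}, {x₂,x₃,x₄,x₅}, {x₂,x₃,x₄,x₆}, {x₂,x₃,x₅,x₆}, {x₂,x₄,x₅,x₆}, {x₃,x₄,x₅,x₆}, {x₁,x₂,x₃,x₄,x₅}, {x₁,x₂,x₃,x₄,x₆}, {x₁,x₂,x₃,x₅,x₆}, {x₁,x₂,x₄,x₅,x₆}, {x₁,x₃,x₄,x₅,x₆}, {x₂,x₃,x₄,x₅,x₆}, X }

Trace:
Initial family (5 sets): { {}, {x₂,x₄}, {x₂,x₃,x₅}, {x₂,x₅,x₆}, X }.
Round 1: +6 →
  {x₁,x₃,x₄}  = ᶜ of {x₂,x₅,x₆}
  {x₁,x₄,x₆}  = ᶜ of {x₂,x₃,x₅}
  {x₁,x₃,x₅,x₆}  = ᶜ of {x₂,x₄}
  {x₂,x₃,x₄,x₅}  = {x₂,x₃,x₅} ∪ {x₂,x₄}
  {x₂,x₃,x₅,x₆}  = {x₂,x₃,x₅} ∪ {x₂,x₅,x₆}
  {x₂,x₄,x₅,x₆}  = {x₂,x₅,x₆} ∪ {x₂,x₄}
  |family| = 11
Round 2 adds 11:
  {x₁,x₃}  = ᶜ of {x₂,x₄,x₅,x₆}
  {x₁,x₄}  = ᶜ of {x₂,x₃,x₅,x₆}
  {x₁,x₆}  = ᶜ of {x₂,x₃,x₄,x₅}
  {x₁,x₂,x₃,x₄}  = {x₁,x₃,x₄} ∪ {x₂,x₄}
  {x₁,x₂,x₄,x₆}  = {x₁,x₄,x₆} ∪ {x₂,x₄}
  {x₁,x₃,x₄,x₆}  = {x₁,x₄,x₆} ∪ {x₁,x₃,x₄}
  {x₁,x₂,x₃,x₄,x₅}  = {x₂,x₃,x₄,x₅} ∪ {x₁,x₃,x₄}
  {x₁,x₂,x₃,x₅,x₆}  = {x₁,x₃,x₅,x₆} ∪ {x₂,x₅,x₆}
  {x₁,x₂,x₄,x₅,x₆}  = {x₂,x₅,x₆} ∪ {x₁,x₄,x₆}
  {x₁,x₃,x₄,x₅,x₆}  = {x₁,x₃,x₅,x₆} ∪ {x₁,x₄,x₆}
  {x₂,x₃,x₄,x₅,x₆}  = {x₂,x₅,x₆} ∪ {x₂,x₃,x₄,x₅}
  |family| = 22
Round 3: 13 new —
  {x₁}  = ᶜ of {x₂,x₃,x₄,x₅,x₆}
  {x₂}  = ᶜ of {x₁,x₃,x₄,x₅,x₆}
  {x₃}  = ᶜ of {x₁,x₂,x₄,x₅,x₆}
  {x₄}  = ᶜ of {x₁,x₂,x₃,x₅,x₆}
  {x₆}  = ᶜ of {x₁,x₂,x₃,x₄,x₅}
  {x₂,x₅}  = ᶜ of {x₁,x₃,x₄,x₆}
  {x₃,x₅}  = ᶜ of {x₁,x₂,x₄,x₆}
  {x₅,x₆}  = ᶜ of {x₁,x₂,x₃,x₄}
  {x₁,x₂,x₄}  = {x₁,x₄} ∪ {x₂,x₄}
  {x₁,x₃,x₆}  = {x₁,x₆} ∪ {x₁,x₃}
  {x₁,x₂,x₃,x₅}  = {x₁,x₃} ∪ {x₂,x₃,x₅}
  {x₁,x₂,x₅,x₆}  = {x₁,x₆} ∪ {x₂,x₅,x₆}
  {x₁,x₂,x₃,x₄,x₆}  = {x₁,x₆} ∪ {x₁,x₂,x₃,x₄}
  |family| = 35
Round 4: 22 new —
  {x₅}  = ᶜ of {x₁,x₂,x₃,x₄,x₆}
  {x₁,x₂}  = {x₁} ∪ {x₂}
  {x₂,x₃}  = {x₂} ∪ {x₃}
  {x₂,x₆}  = {x₂} ∪ {x₆}
  {x₃,x₄}  = ᶜ of {x₁,x₂,x₅,x₆}
  {x₃,x₆}  = {x₆} ∪ {x₃}
  {x₄,x₆}  = ᶜ of {x₁,x₂,x₃,x₅}
  {x₁,x₂,x₃}  = {x₂} ∪ {x₁,x₃}
  {x₁,x₂,x₅}  = {x₂,x₅} ∪ {x₁}
  {x₁,x₂,x₆}  = {x₁,x₆} ∪ {x₂}
  {x₁,x₃,x₅}  = {x₁} ∪ {x₃,x₅}
  {x₁,x₅,x₆}  = {x₅,x₆} ∪ {x₁}
  {x₂,x₃,x₄}  = {x₃} ∪ {x₂,x₄}
  {x₂,x₄,x₅}  = ᶜ of {x₁,x₃,x₆}
  {x₂,x₄,x₆}  = {x₆} ∪ {x₂,x₄}
  {x₃,x₄,x₅}  = {x₄} ∪ {x₃,x₅}
  {x₃,x₅,x₆}  = ᶜ of {x₁,x₂,x₄}
  {x₄,x₅,x₆}  = {x₅,x₆} ∪ {x₄}
  {x₁,x₂,x₃,x₆}  = {x₁,x₃,x₆} ∪ {x₂}
  {x₁,x₂,x₄,x₅}  = {x₂,x₅} ∪ {x₁,x₂,x₄}
  {x₁,x₃,x₄,x₅}  = {x₁,x₃,x₄} ∪ {x₃,x₅}
  {x₁,x₄,x₅,x₆}  = {x₅,x₆} ∪ {x₁,x₄,x₆}
  |family| = 57
Round 5: 7 new —
  {x₁,x₅}  = {x₅} ∪ {x₁}
  {x₄,x₅}  = ᶜ of {x₁,x₂,x₃,x₆}
  {x₁,x₄,x₅}  = {x₁,x₄} ∪ {x₅}
  {x₂,x₃,x₆}  = {x₂} ∪ {x₃,x₆}
  {x₃,x₄,x₆}  = ᶜ of {x₁,x₂,x₅}
  {x₂,x₃,x₄,x₆}  = {x₂,x₄,x₆} ∪ {x₃,x₄}
  {x₃,x₄,x₅,x₆}  = ᶜ of {x₁,x₂}
  |family| = 64
Round 6: already closed under ᶜ and ∪.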